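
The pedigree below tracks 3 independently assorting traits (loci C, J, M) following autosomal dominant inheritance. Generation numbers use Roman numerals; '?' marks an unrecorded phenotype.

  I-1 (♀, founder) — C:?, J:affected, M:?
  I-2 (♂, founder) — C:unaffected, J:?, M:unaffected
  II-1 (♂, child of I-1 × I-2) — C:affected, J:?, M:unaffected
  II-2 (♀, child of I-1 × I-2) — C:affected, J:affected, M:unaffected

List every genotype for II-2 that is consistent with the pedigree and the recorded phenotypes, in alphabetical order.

II-2 ∈ {Cc JJ mm, Cc Jj mm}

C/I-1 ? ·: Cc|CC
C/I-2 un ·: cc
C/II-1 aff I-1×I-2: Cc
C/II-2 aff I-1×I-2: Cc
⇒ C over [I-1,I-2,II-1,II-2]: 2 consistent
J/I-1 aff ·: Jj|JJ
J/I-2 ? ·: jj|Jj|JJ
J/II-1 ? I-1×I-2: jj|Jj|JJ
J/II-2 aff I-1×I-2: Jj|JJ
⇒ J over [I-1,I-2,II-1,II-2]: 18 consistent
M/I-1 ? ·: mm|Mm
M/I-2 un ·: mm
M/II-1 un I-1×I-2: mm
M/II-2 un I-1×I-2: mm
⇒ M over [I-1,I-2,II-1,II-2]: 2 consistent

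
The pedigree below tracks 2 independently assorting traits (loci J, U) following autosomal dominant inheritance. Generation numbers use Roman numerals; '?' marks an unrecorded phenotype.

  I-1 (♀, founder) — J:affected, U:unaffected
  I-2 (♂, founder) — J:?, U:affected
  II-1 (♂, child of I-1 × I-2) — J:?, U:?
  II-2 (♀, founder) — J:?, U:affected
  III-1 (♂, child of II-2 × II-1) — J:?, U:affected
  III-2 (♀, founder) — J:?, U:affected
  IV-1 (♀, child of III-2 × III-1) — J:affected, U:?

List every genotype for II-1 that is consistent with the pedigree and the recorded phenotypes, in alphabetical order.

II-1 ∈ {JJ Uu, JJ uu, Jj Uu, Jj uu, jj Uu, jj uu}

J/I-1 aff ·: Jj|JJ
J/I-2 ? ·: jj|Jj|JJ
J/II-1 ? I-1×I-2: jj|Jj|JJ
J/II-2 ? ·: jj|Jj|JJ
J/III-1 ? II-2×II-1: jj|Jj|JJ
J/III-2 ? ·: jj|Jj|JJ
J/IV-1 aff III-2×III-1: Jj|JJ
⇒ J over [I-1,I-2,II-1,II-2,III-1,III-2,IV-1]: 235 consistent
U/I-1 un ·: uu
U/I-2 aff ·: Uu|UU
U/II-1 ? I-1×I-2: uu|Uu
U/II-2 aff ·: Uu|UU
U/III-1 aff II-2×II-1: Uu|UU
U/III-2 aff ·: Uu|UU
U/IV-1 ? III-2×III-1: uu|Uu|UU
⇒ U over [I-1,I-2,II-1,II-2,III-1,III-2,IV-1]: 42 consistent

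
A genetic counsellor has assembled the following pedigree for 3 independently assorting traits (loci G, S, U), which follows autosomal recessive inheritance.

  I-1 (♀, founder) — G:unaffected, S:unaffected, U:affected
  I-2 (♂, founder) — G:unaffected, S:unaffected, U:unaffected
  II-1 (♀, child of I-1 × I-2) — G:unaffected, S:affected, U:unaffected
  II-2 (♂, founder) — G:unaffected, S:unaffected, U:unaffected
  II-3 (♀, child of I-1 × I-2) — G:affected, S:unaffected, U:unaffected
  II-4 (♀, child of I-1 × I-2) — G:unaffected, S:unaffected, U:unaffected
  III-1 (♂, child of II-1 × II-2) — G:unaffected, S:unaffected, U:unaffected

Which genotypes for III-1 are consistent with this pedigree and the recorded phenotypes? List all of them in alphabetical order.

III-1 ∈ {GG Ss UU, GG Ss Uu, Gg Ss UU, Gg Ss Uu}

G/I-1 un ·: Gg
G/I-2 un ·: Gg
G/II-1 un I-1×I-2: GG|Gg
G/II-2 un ·: GG|Gg
G/II-3 aff I-1×I-2: gg
G/II-4 un I-1×I-2: GG|Gg
G/III-1 un II-1×II-2: GG|Gg
⇒ G over [I-1,I-2,II-1,II-2,II-3,II-4,III-1]: 14 consistent
S/I-1 un ·: Ss
S/I-2 un ·: Ss
S/II-1 aff I-1×I-2: ss
S/II-2 un ·: SS|Ss
S/II-3 un I-1×I-2: SS|Ss
S/II-4 un I-1×I-2: SS|Ss
S/III-1 un II-1×II-2: Ss
⇒ S over [I-1,I-2,II-1,II-2,II-3,II-4,III-1]: 8 consistent
U/I-1 aff ·: uu
U/I-2 un ·: UU|Uu
U/II-1 un I-1×I-2: Uu
U/II-2 un ·: UU|Uu
U/II-3 un I-1×I-2: Uu
U/II-4 un I-1×I-2: Uu
U/III-1 un II-1×II-2: UU|Uu
⇒ U over [I-1,I-2,II-1,II-2,II-3,II-4,III-1]: 8 consistent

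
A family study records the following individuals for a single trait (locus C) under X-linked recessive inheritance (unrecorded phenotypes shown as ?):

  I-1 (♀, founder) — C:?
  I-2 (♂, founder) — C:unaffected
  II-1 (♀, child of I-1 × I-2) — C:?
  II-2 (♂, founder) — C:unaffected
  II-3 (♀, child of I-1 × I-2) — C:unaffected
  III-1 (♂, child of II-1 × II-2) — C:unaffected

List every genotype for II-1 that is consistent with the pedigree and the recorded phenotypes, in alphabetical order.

II-1 ∈ {X^CX^C, X^CX^c}

C/I-1 ? ·: X^CX^C|X^CX^c|X^cX^c
C/I-2 un ·: X^CY
C/II-1 ? I-1×I-2: X^CX^C|X^CX^c
C/II-2 un ·: X^CY
C/II-3 un I-1×I-2: X^CX^C|X^CX^c
C/III-1 un II-1×II-2: X^CY
⇒ C over [I-1,I-2,II-1,II-2,II-3,III-1]: 6 consistent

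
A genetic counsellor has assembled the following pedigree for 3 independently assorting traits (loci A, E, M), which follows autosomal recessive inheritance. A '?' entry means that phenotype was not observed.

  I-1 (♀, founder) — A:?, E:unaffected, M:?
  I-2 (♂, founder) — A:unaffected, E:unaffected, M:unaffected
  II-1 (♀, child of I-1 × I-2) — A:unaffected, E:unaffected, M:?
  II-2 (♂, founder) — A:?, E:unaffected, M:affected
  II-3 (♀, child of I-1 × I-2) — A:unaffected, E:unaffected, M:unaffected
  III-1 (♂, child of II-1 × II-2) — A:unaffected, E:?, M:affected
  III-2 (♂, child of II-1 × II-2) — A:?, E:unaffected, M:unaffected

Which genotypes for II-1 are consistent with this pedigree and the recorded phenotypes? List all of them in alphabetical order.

II-1 ∈ {AA EE Mm, AA Ee Mm, Aa EE Mm, Aa Ee Mm}

A/I-1 ? ·: AA|Aa|aa
A/I-2 un ·: AA|Aa
A/II-1 un I-1×I-2: AA|Aa
A/II-2 ? ·: AA|Aa|aa
A/II-3 un I-1×I-2: AA|Aa
A/III-1 un II-1×II-2: AA|Aa
A/III-2 ? II-1×II-2: AA|Aa|aa
⇒ A over [I-1,I-2,II-1,II-2,II-3,III-1,III-2]: 138 consistent
E/I-1 un ·: EE|Ee
E/I-2 un ·: EE|Ee
E/II-1 un I-1×I-2: EE|Ee
E/II-2 un ·: EE|Ee
E/II-3 un I-1×I-2: EE|Ee
E/III-1 ? II-1×II-2: EE|Ee|ee
E/III-2 un II-1×II-2: EE|Ee
⇒ E over [I-1,I-2,II-1,II-2,II-3,III-1,III-2]: 95 consistent
M/I-1 ? ·: MM|Mm|mm
M/I-2 un ·: MM|Mm
M/II-1 ? I-1×I-2: Mm
M/II-2 aff ·: mm
M/II-3 un I-1×I-2: MM|Mm
M/III-1 aff II-1×II-2: mm
M/III-2 un II-1×II-2: Mm
⇒ M over [I-1,I-2,II-1,II-2,II-3,III-1,III-2]: 8 consistent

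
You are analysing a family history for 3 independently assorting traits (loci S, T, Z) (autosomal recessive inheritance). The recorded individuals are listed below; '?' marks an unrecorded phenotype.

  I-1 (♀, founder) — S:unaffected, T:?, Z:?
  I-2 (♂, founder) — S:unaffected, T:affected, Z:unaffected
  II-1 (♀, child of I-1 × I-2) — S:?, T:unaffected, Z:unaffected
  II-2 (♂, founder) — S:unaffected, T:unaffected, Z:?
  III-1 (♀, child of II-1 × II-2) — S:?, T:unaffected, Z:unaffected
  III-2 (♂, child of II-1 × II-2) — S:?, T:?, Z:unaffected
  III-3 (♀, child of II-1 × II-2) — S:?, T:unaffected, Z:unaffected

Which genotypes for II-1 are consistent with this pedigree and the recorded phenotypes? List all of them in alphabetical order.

II-1 ∈ {SS Tt ZZ, SS Tt Zz, Ss Tt ZZ, Ss Tt Zz, ss Tt ZZ, ss Tt Zz}

S/I-1 un ·: SS|Ss
S/I-2 un ·: SS|Ss
S/II-1 ? I-1×I-2: SS|Ss|ss
S/II-2 un ·: SS|Ss
S/III-1 ? II-1×II-2: SS|Ss|ss
S/III-2 ? II-1×II-2: SS|Ss|ss
S/III-3 ? II-1×II-2: SS|Ss|ss
⇒ S over [I-1,I-2,II-1,II-2,III-1,III-2,III-3]: 150 consistent
T/I-1 ? ·: TT|Tt
T/I-2 aff ·: tt
T/II-1 un I-1×I-2: Tt
T/II-2 un ·: TT|Tt
T/III-1 un II-1×II-2: TT|Tt
T/III-2 ? II-1×II-2: TT|Tt|tt
T/III-3 un II-1×II-2: TT|Tt
⇒ T over [I-1,I-2,II-1,II-2,III-1,III-2,III-3]: 40 consistent
Z/I-1 ? ·: ZZ|Zz|zz
Z/I-2 un ·: ZZ|Zz
Z/II-1 un I-1×I-2: ZZ|Zz
Z/II-2 ? ·: ZZ|Zz|zz
Z/III-1 un II-1×II-2: ZZ|Zz
Z/III-2 un II-1×II-2: ZZ|Zz
Z/III-3 un II-1×II-2: ZZ|Zz
⇒ Z over [I-1,I-2,II-1,II-2,III-1,III-2,III-3]: 125 consistent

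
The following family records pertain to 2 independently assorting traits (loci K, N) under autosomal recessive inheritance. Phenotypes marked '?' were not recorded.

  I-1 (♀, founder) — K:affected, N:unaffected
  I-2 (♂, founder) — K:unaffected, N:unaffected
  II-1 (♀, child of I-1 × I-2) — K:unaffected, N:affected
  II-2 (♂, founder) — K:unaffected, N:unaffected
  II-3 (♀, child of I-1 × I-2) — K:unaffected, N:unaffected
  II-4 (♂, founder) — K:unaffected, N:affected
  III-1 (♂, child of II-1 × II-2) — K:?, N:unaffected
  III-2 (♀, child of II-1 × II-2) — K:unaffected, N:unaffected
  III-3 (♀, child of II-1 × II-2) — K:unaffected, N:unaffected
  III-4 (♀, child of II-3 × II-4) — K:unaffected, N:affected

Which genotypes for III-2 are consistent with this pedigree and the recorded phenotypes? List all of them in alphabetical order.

K/I-1 aff ·: kk
K/I-2 un ·: KK|Kk
K/II-1 un I-1×I-2: Kk
K/II-2 un ·: KK|Kk
K/II-3 un I-1×I-2: Kk
K/II-4 un ·: KK|Kk
K/III-1 ? II-1×II-2: KK|Kk|kk
K/III-2 un II-1×II-2: KK|Kk
K/III-3 un II-1×II-2: KK|Kk
K/III-4 un II-3×II-4: KK|Kk
⇒ K over [I-1,I-2,II-1,II-2,II-3,II-4,III-1,III-2,III-3,III-4]: 160 consistent
N/I-1 un ·: Nn
N/I-2 un ·: Nn
N/II-1 aff I-1×I-2: nn
N/II-2 un ·: NN|Nn
N/II-3 un I-1×I-2: Nn
N/II-4 aff ·: nn
N/III-1 un II-1×II-2: Nn
N/III-2 un II-1×II-2: Nn
N/III-3 un II-1×II-2: Nn
N/III-4 aff II-3×II-4: nn
⇒ N over [I-1,I-2,II-1,II-2,II-3,II-4,III-1,III-2,III-3,III-4]: 2 consistent

III-2 ∈ {KK Nn, Kk Nn}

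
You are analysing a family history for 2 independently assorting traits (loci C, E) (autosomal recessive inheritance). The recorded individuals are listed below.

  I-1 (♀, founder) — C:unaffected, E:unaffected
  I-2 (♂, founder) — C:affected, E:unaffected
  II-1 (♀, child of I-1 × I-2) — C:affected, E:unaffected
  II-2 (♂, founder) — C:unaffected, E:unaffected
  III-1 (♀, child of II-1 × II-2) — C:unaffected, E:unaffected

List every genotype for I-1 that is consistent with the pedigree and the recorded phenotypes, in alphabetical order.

C/I-1 un ·: Cc
C/I-2 aff ·: cc
C/II-1 aff I-1×I-2: cc
C/II-2 un ·: CC|Cc
C/III-1 un II-1×II-2: Cc
⇒ C over [I-1,I-2,II-1,II-2,III-1]: 2 consistent
E/I-1 un ·: EE|Ee
E/I-2 un ·: EE|Ee
E/II-1 un I-1×I-2: EE|Ee
E/II-2 un ·: EE|Ee
E/III-1 un II-1×II-2: EE|Ee
⇒ E over [I-1,I-2,II-1,II-2,III-1]: 24 consistent

I-1 ∈ {Cc EE, Cc Ee}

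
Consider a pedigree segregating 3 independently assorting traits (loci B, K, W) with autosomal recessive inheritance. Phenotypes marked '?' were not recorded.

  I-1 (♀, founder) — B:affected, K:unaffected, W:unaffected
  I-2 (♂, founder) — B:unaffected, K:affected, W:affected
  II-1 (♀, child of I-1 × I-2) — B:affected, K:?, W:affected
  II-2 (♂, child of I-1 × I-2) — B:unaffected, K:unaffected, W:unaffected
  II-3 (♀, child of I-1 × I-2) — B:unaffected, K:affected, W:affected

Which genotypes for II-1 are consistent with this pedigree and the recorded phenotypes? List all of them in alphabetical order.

II-1 ∈ {bb Kk ww, bb kk ww}

B/I-1 aff ·: bb
B/I-2 un ·: Bb
B/II-1 aff I-1×I-2: bb
B/II-2 un I-1×I-2: Bb
B/II-3 un I-1×I-2: Bb
⇒ B over [I-1,I-2,II-1,II-2,II-3]: 1 consistent
K/I-1 un ·: Kk
K/I-2 aff ·: kk
K/II-1 ? I-1×I-2: Kk|kk
K/II-2 un I-1×I-2: Kk
K/II-3 aff I-1×I-2: kk
⇒ K over [I-1,I-2,II-1,II-2,II-3]: 2 consistent
W/I-1 un ·: Ww
W/I-2 aff ·: ww
W/II-1 aff I-1×I-2: ww
W/II-2 un I-1×I-2: Ww
W/II-3 aff I-1×I-2: ww
⇒ W over [I-1,I-2,II-1,II-2,II-3]: 1 consistent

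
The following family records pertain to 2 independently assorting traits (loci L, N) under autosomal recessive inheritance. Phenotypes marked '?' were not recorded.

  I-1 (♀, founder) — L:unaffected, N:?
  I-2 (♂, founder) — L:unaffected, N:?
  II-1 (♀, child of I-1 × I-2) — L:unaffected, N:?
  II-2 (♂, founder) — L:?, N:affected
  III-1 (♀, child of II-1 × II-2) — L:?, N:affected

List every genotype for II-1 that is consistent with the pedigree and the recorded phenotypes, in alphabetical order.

L/I-1 un ·: LL|Ll
L/I-2 un ·: LL|Ll
L/II-1 un I-1×I-2: LL|Ll
L/II-2 ? ·: LL|Ll|ll
L/III-1 ? II-1×II-2: LL|Ll|ll
⇒ L over [I-1,I-2,II-1,II-2,III-1]: 37 consistent
N/I-1 ? ·: NN|Nn|nn
N/I-2 ? ·: NN|Nn|nn
N/II-1 ? I-1×I-2: Nn|nn
N/II-2 aff ·: nn
N/III-1 aff II-1×II-2: nn
⇒ N over [I-1,I-2,II-1,II-2,III-1]: 11 consistent

II-1 ∈ {LL Nn, LL nn, Ll Nn, Ll nn}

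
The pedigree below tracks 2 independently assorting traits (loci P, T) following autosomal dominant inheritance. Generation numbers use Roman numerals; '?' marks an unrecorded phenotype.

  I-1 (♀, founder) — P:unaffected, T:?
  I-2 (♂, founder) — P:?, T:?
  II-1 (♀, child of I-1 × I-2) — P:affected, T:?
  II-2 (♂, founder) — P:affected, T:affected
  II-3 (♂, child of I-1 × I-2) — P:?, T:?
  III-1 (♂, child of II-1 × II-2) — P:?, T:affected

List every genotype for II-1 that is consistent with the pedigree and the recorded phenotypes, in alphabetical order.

II-1 ∈ {Pp TT, Pp Tt, Pp tt}

P/I-1 un ·: pp
P/I-2 ? ·: Pp|PP
P/II-1 aff I-1×I-2: Pp
P/II-2 aff ·: Pp|PP
P/II-3 ? I-1×I-2: pp|Pp
P/III-1 ? II-1×II-2: pp|Pp|PP
⇒ P over [I-1,I-2,II-1,II-2,II-3,III-1]: 15 consistent
T/I-1 ? ·: tt|Tt|TT
T/I-2 ? ·: tt|Tt|TT
T/II-1 ? I-1×I-2: tt|Tt|TT
T/II-2 aff ·: Tt|TT
T/II-3 ? I-1×I-2: tt|Tt|TT
T/III-1 aff II-1×II-2: Tt|TT
⇒ T over [I-1,I-2,II-1,II-2,II-3,III-1]: 92 consistent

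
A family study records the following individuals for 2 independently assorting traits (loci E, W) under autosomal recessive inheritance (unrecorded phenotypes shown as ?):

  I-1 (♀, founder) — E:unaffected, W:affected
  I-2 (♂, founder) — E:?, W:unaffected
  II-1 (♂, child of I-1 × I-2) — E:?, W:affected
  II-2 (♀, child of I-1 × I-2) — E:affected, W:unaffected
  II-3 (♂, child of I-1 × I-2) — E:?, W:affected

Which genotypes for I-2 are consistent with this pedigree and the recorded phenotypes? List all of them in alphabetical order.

E/I-1 un ·: Ee
E/I-2 ? ·: Ee|ee
E/II-1 ? I-1×I-2: EE|Ee|ee
E/II-2 aff I-1×I-2: ee
E/II-3 ? I-1×I-2: EE|Ee|ee
⇒ E over [I-1,I-2,II-1,II-2,II-3]: 13 consistent
W/I-1 aff ·: ww
W/I-2 un ·: Ww
W/II-1 aff I-1×I-2: ww
W/II-2 un I-1×I-2: Ww
W/II-3 aff I-1×I-2: ww
⇒ W over [I-1,I-2,II-1,II-2,II-3]: 1 consistent

I-2 ∈ {Ee Ww, ee Ww}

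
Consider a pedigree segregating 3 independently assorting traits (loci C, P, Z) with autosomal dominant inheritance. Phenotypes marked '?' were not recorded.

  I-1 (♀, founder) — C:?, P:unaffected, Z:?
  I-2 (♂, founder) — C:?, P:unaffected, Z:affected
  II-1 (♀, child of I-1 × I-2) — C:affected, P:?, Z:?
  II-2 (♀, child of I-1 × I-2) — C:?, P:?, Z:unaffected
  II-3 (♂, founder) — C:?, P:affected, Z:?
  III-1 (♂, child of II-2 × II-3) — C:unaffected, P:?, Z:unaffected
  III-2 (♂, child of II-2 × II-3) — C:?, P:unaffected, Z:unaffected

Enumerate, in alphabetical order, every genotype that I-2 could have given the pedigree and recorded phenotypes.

C/I-1 ? ·: cc|Cc|CC
C/I-2 ? ·: cc|Cc|CC
C/II-1 aff I-1×I-2: Cc|CC
C/II-2 ? I-1×I-2: cc|Cc
C/II-3 ? ·: cc|Cc
C/III-1 un II-2×II-3: cc
C/III-2 ? II-2×II-3: cc|Cc|CC
⇒ C over [I-1,I-2,II-1,II-2,II-3,III-1,III-2]: 62 consistent
P/I-1 un ·: pp
P/I-2 un ·: pp
P/II-1 ? I-1×I-2: pp
P/II-2 ? I-1×I-2: pp
P/II-3 aff ·: Pp
P/III-1 ? II-2×II-3: pp|Pp
P/III-2 un II-2×II-3: pp
⇒ P over [I-1,I-2,II-1,II-2,II-3,III-1,III-2]: 2 consistent
Z/I-1 ? ·: zz|Zz
Z/I-2 aff ·: Zz
Z/II-1 ? I-1×I-2: zz|Zz|ZZ
Z/II-2 un I-1×I-2: zz
Z/II-3 ? ·: zz|Zz
Z/III-1 un II-2×II-3: zz
Z/III-2 un II-2×II-3: zz
⇒ Z over [I-1,I-2,II-1,II-2,II-3,III-1,III-2]: 10 consistent

I-2 ∈ {CC pp Zz, Cc pp Zz, cc pp Zz}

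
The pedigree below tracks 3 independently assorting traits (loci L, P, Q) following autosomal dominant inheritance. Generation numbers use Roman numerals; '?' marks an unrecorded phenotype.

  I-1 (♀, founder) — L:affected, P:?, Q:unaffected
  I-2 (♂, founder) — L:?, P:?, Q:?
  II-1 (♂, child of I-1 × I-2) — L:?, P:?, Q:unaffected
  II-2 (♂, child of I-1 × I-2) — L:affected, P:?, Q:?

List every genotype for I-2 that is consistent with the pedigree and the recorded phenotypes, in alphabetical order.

I-2 ∈ {LL PP Qq, LL PP qq, LL Pp Qq, LL Pp qq, LL pp Qq, LL pp qq, Ll PP Qq, Ll PP qq, Ll Pp Qq, Ll Pp qq, Ll pp Qq, Ll pp qq, ll PP Qq, ll PP qq, ll Pp Qq, ll Pp qq, ll pp Qq, ll pp qq}

L/I-1 aff ·: Ll|LL
L/I-2 ? ·: ll|Ll|LL
L/II-1 ? I-1×I-2: ll|Ll|LL
L/II-2 aff I-1×I-2: Ll|LL
⇒ L over [I-1,I-2,II-1,II-2]: 18 consistent
P/I-1 ? ·: pp|Pp|PP
P/I-2 ? ·: pp|Pp|PP
P/II-1 ? I-1×I-2: pp|Pp|PP
P/II-2 ? I-1×I-2: pp|Pp|PP
⇒ P over [I-1,I-2,II-1,II-2]: 29 consistent
Q/I-1 un ·: qq
Q/I-2 ? ·: qq|Qq
Q/II-1 un I-1×I-2: qq
Q/II-2 ? I-1×I-2: qq|Qq
⇒ Q over [I-1,I-2,II-1,II-2]: 3 consistent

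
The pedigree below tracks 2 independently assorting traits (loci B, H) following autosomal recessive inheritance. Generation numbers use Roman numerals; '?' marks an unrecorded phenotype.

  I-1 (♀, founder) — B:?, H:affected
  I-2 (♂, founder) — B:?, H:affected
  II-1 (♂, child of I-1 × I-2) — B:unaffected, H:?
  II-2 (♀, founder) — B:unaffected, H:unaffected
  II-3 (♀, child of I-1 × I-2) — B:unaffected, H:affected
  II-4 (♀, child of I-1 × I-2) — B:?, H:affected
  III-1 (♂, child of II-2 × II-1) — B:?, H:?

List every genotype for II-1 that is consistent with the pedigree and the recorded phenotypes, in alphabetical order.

II-1 ∈ {BB hh, Bb hh}

B/I-1 ? ·: BB|Bb|bb
B/I-2 ? ·: BB|Bb|bb
B/II-1 un I-1×I-2: BB|Bb
B/II-2 un ·: BB|Bb
B/II-3 un I-1×I-2: BB|Bb
B/II-4 ? I-1×I-2: BB|Bb|bb
B/III-1 ? II-2×II-1: BB|Bb|bb
⇒ B over [I-1,I-2,II-1,II-2,II-3,II-4,III-1]: 145 consistent
H/I-1 aff ·: hh
H/I-2 aff ·: hh
H/II-1 ? I-1×I-2: hh
H/II-2 un ·: HH|Hh
H/II-3 aff I-1×I-2: hh
H/II-4 aff I-1×I-2: hh
H/III-1 ? II-2×II-1: Hh|hh
⇒ H over [I-1,I-2,II-1,II-2,II-3,II-4,III-1]: 3 consistent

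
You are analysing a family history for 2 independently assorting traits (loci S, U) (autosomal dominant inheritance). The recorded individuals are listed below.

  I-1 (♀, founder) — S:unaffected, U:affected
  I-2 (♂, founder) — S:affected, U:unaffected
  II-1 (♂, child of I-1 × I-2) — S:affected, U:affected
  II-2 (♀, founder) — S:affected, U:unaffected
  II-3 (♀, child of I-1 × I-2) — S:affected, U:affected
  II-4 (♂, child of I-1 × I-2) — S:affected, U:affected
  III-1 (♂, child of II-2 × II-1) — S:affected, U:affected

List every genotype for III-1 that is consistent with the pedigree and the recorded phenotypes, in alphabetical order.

S/I-1 un ·: ss
S/I-2 aff ·: Ss|SS
S/II-1 aff I-1×I-2: Ss
S/II-2 aff ·: Ss|SS
S/II-3 aff I-1×I-2: Ss
S/II-4 aff I-1×I-2: Ss
S/III-1 aff II-2×II-1: Ss|SS
⇒ S over [I-1,I-2,II-1,II-2,II-3,II-4,III-1]: 8 consistent
U/I-1 aff ·: Uu|UU
U/I-2 un ·: uu
U/II-1 aff I-1×I-2: Uu
U/II-2 un ·: uu
U/II-3 aff I-1×I-2: Uu
U/II-4 aff I-1×I-2: Uu
U/III-1 aff II-2×II-1: Uu
⇒ U over [I-1,I-2,II-1,II-2,II-3,II-4,III-1]: 2 consistent

III-1 ∈ {SS Uu, Ss Uu}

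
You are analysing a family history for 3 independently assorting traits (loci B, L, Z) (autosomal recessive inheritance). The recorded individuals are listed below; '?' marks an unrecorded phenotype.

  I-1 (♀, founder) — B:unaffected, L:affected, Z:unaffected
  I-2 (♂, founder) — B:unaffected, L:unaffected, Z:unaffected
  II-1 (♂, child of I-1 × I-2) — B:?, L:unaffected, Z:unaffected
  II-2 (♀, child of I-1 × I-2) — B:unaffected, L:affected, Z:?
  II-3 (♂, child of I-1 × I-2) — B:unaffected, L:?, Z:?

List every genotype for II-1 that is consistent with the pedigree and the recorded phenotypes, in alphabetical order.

B/I-1 un ·: BB|Bb
B/I-2 un ·: BB|Bb
B/II-1 ? I-1×I-2: BB|Bb|bb
B/II-2 un I-1×I-2: BB|Bb
B/II-3 un I-1×I-2: BB|Bb
⇒ B over [I-1,I-2,II-1,II-2,II-3]: 29 consistent
L/I-1 aff ·: ll
L/I-2 un ·: Ll
L/II-1 un I-1×I-2: Ll
L/II-2 aff I-1×I-2: ll
L/II-3 ? I-1×I-2: Ll|ll
⇒ L over [I-1,I-2,II-1,II-2,II-3]: 2 consistent
Z/I-1 un ·: ZZ|Zz
Z/I-2 un ·: ZZ|Zz
Z/II-1 un I-1×I-2: ZZ|Zz
Z/II-2 ? I-1×I-2: ZZ|Zz|zz
Z/II-3 ? I-1×I-2: ZZ|Zz|zz
⇒ Z over [I-1,I-2,II-1,II-2,II-3]: 35 consistent

II-1 ∈ {BB Ll ZZ, BB Ll Zz, Bb Ll ZZ, Bb Ll Zz, bb Ll ZZ, bb Ll Zz}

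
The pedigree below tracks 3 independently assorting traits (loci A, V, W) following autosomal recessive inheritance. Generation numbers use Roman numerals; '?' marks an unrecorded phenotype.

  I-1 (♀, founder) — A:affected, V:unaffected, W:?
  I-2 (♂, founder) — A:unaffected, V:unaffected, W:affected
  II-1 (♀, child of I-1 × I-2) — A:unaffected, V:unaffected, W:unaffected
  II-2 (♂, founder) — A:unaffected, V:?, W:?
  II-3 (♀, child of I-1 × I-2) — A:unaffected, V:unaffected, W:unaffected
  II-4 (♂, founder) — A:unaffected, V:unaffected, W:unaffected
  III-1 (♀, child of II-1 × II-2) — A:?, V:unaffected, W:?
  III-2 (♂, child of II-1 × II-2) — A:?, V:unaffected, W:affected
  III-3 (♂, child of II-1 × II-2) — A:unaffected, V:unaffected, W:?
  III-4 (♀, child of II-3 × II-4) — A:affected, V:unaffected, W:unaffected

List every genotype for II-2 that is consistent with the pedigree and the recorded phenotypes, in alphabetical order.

II-2 ∈ {AA VV Ww, AA VV ww, AA Vv Ww, AA Vv ww, AA vv Ww, AA vv ww, Aa VV Ww, Aa VV ww, Aa Vv Ww, Aa Vv ww, Aa vv Ww, Aa vv ww}

A/I-1 aff ·: aa
A/I-2 un ·: AA|Aa
A/II-1 un I-1×I-2: Aa
A/II-2 un ·: AA|Aa
A/II-3 un I-1×I-2: Aa
A/II-4 un ·: Aa
A/III-1 ? II-1×II-2: AA|Aa|aa
A/III-2 ? II-1×II-2: AA|Aa|aa
A/III-3 un II-1×II-2: AA|Aa
A/III-4 aff II-3×II-4: aa
⇒ A over [I-1,I-2,II-1,II-2,II-3,II-4,III-1,III-2,III-3,III-4]: 52 consistent
V/I-1 un ·: VV|Vv
V/I-2 un ·: VV|Vv
V/II-1 un I-1×I-2: VV|Vv
V/II-2 ? ·: VV|Vv|vv
V/II-3 un I-1×I-2: VV|Vv
V/II-4 un ·: VV|Vv
V/III-1 un II-1×II-2: VV|Vv
V/III-2 un II-1×II-2: VV|Vv
V/III-3 un II-1×II-2: VV|Vv
V/III-4 un II-3×II-4: VV|Vv
⇒ V over [I-1,I-2,II-1,II-2,II-3,II-4,III-1,III-2,III-3,III-4]: 597 consistent
W/I-1 ? ·: WW|Ww
W/I-2 aff ·: ww
W/II-1 un I-1×I-2: Ww
W/II-2 ? ·: Ww|ww
W/II-3 un I-1×I-2: Ww
W/II-4 un ·: WW|Ww
W/III-1 ? II-1×II-2: WW|Ww|ww
W/III-2 aff II-1×II-2: ww
W/III-3 ? II-1×II-2: WW|Ww|ww
W/III-4 un II-3×II-4: WW|Ww
⇒ W over [I-1,I-2,II-1,II-2,II-3,II-4,III-1,III-2,III-3,III-4]: 104 consistent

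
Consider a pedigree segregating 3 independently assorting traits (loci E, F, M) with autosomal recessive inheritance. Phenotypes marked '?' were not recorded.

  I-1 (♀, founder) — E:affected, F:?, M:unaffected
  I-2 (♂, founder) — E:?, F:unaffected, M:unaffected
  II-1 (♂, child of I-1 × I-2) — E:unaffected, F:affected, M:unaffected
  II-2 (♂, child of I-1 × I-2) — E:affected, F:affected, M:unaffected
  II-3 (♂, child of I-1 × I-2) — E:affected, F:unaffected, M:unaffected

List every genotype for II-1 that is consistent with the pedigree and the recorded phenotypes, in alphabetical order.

II-1 ∈ {Ee ff MM, Ee ff Mm}

E/I-1 aff ·: ee
E/I-2 ? ·: Ee
E/II-1 un I-1×I-2: Ee
E/II-2 aff I-1×I-2: ee
E/II-3 aff I-1×I-2: ee
⇒ E over [I-1,I-2,II-1,II-2,II-3]: 1 consistent
F/I-1 ? ·: Ff|ff
F/I-2 un ·: Ff
F/II-1 aff I-1×I-2: ff
F/II-2 aff I-1×I-2: ff
F/II-3 un I-1×I-2: FF|Ff
⇒ F over [I-1,I-2,II-1,II-2,II-3]: 3 consistent
M/I-1 un ·: MM|Mm
M/I-2 un ·: MM|Mm
M/II-1 un I-1×I-2: MM|Mm
M/II-2 un I-1×I-2: MM|Mm
M/II-3 un I-1×I-2: MM|Mm
⇒ M over [I-1,I-2,II-1,II-2,II-3]: 25 consistent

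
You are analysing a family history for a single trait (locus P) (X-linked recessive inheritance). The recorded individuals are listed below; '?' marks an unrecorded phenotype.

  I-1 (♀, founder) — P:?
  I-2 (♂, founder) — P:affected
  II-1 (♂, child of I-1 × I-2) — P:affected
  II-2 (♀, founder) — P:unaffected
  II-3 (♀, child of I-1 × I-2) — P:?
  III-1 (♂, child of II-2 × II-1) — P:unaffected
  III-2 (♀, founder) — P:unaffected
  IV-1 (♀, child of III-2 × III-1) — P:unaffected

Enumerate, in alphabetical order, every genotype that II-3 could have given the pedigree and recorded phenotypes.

II-3 ∈ {X^PX^p, X^pX^p}

P/I-1 ? ·: X^PX^p|X^pX^p
P/I-2 aff ·: X^pY
P/II-1 aff I-1×I-2: X^pY
P/II-2 un ·: X^PX^P|X^PX^p
P/II-3 ? I-1×I-2: X^PX^p|X^pX^p
P/III-1 un II-2×II-1: X^PY
P/III-2 un ·: X^PX^P|X^PX^p
P/IV-1 un III-2×III-1: X^PX^P|X^PX^p
⇒ P over [I-1,I-2,II-1,II-2,II-3,III-1,III-2,IV-1]: 18 consistent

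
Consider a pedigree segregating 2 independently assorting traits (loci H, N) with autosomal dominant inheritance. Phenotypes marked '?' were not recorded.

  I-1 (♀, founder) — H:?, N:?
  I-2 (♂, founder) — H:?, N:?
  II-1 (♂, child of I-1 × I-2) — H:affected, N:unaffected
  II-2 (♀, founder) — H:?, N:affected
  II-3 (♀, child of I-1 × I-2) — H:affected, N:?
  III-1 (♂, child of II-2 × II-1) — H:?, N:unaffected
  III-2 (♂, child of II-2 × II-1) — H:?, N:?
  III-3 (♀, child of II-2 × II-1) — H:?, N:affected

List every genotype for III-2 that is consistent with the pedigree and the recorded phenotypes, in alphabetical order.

III-2 ∈ {HH Nn, HH nn, Hh Nn, Hh nn, hh Nn, hh nn}

H/I-1 ? ·: hh|Hh|HH
H/I-2 ? ·: hh|Hh|HH
H/II-1 aff I-1×I-2: Hh|HH
H/II-2 ? ·: hh|Hh|HH
H/II-3 aff I-1×I-2: Hh|HH
H/III-1 ? II-2×II-1: hh|Hh|HH
H/III-2 ? II-2×II-1: hh|Hh|HH
H/III-3 ? II-2×II-1: hh|Hh|HH
⇒ H over [I-1,I-2,II-1,II-2,II-3,III-1,III-2,III-3]: 500 consistent
N/I-1 ? ·: nn|Nn
N/I-2 ? ·: nn|Nn
N/II-1 un I-1×I-2: nn
N/II-2 aff ·: Nn
N/II-3 ? I-1×I-2: nn|Nn|NN
N/III-1 un II-2×II-1: nn
N/III-2 ? II-2×II-1: nn|Nn
N/III-3 aff II-2×II-1: Nn
⇒ N over [I-1,I-2,II-1,II-2,II-3,III-1,III-2,III-3]: 16 consistent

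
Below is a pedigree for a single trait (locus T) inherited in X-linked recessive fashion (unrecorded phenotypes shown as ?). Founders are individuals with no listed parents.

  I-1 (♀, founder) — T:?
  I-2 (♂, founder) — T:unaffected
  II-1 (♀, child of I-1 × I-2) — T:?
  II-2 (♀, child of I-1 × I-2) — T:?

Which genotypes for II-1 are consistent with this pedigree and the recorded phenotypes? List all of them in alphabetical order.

T/I-1 ? ·: X^TX^T|X^TX^t|X^tX^t
T/I-2 un ·: X^TY
T/II-1 ? I-1×I-2: X^TX^T|X^TX^t
T/II-2 ? I-1×I-2: X^TX^T|X^TX^t
⇒ T over [I-1,I-2,II-1,II-2]: 6 consistent

II-1 ∈ {X^TX^T, X^TX^t}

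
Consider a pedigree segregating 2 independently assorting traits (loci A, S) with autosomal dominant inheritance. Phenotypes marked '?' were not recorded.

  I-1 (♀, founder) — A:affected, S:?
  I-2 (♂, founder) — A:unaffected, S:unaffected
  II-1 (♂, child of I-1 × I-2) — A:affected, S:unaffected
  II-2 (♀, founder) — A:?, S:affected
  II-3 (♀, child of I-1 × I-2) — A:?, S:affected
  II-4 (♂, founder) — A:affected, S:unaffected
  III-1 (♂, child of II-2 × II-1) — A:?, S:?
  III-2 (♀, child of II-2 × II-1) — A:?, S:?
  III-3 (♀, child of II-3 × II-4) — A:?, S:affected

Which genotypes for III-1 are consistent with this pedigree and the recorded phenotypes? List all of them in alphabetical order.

A/I-1 aff ·: Aa|AA
A/I-2 un ·: aa
A/II-1 aff I-1×I-2: Aa
A/II-2 ? ·: aa|Aa|AA
A/II-3 ? I-1×I-2: aa|Aa
A/II-4 aff ·: Aa|AA
A/III-1 ? II-2×II-1: aa|Aa|AA
A/III-2 ? II-2×II-1: aa|Aa|AA
A/III-3 ? II-3×II-4: aa|Aa|AA
⇒ A over [I-1,I-2,II-1,II-2,II-3,II-4,III-1,III-2,III-3]: 221 consistent
S/I-1 ? ·: Ss
S/I-2 un ·: ss
S/II-1 un I-1×I-2: ss
S/II-2 aff ·: Ss|SS
S/II-3 aff I-1×I-2: Ss
S/II-4 un ·: ss
S/III-1 ? II-2×II-1: ss|Ss
S/III-2 ? II-2×II-1: ss|Ss
S/III-3 aff II-3×II-4: Ss
⇒ S over [I-1,I-2,II-1,II-2,II-3,II-4,III-1,III-2,III-3]: 5 consistent

III-1 ∈ {AA Ss, AA ss, Aa Ss, Aa ss, aa Ss, aa ss}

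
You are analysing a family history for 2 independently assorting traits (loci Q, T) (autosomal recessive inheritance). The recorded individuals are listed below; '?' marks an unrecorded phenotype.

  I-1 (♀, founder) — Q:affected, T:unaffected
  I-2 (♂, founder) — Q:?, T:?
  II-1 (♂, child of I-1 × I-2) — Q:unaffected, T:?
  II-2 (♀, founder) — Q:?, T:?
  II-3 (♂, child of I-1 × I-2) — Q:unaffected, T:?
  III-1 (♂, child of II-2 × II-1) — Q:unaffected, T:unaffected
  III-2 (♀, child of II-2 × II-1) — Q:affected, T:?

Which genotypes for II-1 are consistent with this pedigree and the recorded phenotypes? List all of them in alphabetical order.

Q/I-1 aff ·: qq
Q/I-2 ? ·: QQ|Qq
Q/II-1 un I-1×I-2: Qq
Q/II-2 ? ·: Qq|qq
Q/II-3 un I-1×I-2: Qq
Q/III-1 un II-2×II-1: QQ|Qq
Q/III-2 aff II-2×II-1: qq
⇒ Q over [I-1,I-2,II-1,II-2,II-3,III-1,III-2]: 6 consistent
T/I-1 un ·: TT|Tt
T/I-2 ? ·: TT|Tt|tt
T/II-1 ? I-1×I-2: TT|Tt|tt
T/II-2 ? ·: TT|Tt|tt
T/II-3 ? I-1×I-2: TT|Tt|tt
T/III-1 un II-2×II-1: TT|Tt
T/III-2 ? II-2×II-1: TT|Tt|tt
⇒ T over [I-1,I-2,II-1,II-2,II-3,III-1,III-2]: 183 consistent

II-1 ∈ {Qq TT, Qq Tt, Qq tt}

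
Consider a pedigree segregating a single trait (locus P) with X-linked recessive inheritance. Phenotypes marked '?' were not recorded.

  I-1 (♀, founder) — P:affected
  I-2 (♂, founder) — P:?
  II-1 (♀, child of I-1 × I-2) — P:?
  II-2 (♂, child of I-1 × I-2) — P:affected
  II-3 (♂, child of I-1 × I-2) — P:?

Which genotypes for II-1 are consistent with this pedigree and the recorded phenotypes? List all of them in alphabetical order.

II-1 ∈ {X^PX^p, X^pX^p}

P/I-1 aff ·: X^pX^p
P/I-2 ? ·: X^PY|X^pY
P/II-1 ? I-1×I-2: X^PX^p|X^pX^p
P/II-2 aff I-1×I-2: X^pY
P/II-3 ? I-1×I-2: X^pY
⇒ P over [I-1,I-2,II-1,II-2,II-3]: 2 consistent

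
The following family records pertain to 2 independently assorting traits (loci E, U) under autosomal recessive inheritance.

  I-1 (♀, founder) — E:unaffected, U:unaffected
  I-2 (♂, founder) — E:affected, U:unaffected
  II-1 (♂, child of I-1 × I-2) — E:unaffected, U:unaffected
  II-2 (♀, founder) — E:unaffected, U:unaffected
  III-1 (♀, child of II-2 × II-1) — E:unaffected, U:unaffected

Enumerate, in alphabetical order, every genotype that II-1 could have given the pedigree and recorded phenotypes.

II-1 ∈ {Ee UU, Ee Uu}

E/I-1 un ·: EE|Ee
E/I-2 aff ·: ee
E/II-1 un I-1×I-2: Ee
E/II-2 un ·: EE|Ee
E/III-1 un II-2×II-1: EE|Ee
⇒ E over [I-1,I-2,II-1,II-2,III-1]: 8 consistent
U/I-1 un ·: UU|Uu
U/I-2 un ·: UU|Uu
U/II-1 un I-1×I-2: UU|Uu
U/II-2 un ·: UU|Uu
U/III-1 un II-2×II-1: UU|Uu
⇒ U over [I-1,I-2,II-1,II-2,III-1]: 24 consistent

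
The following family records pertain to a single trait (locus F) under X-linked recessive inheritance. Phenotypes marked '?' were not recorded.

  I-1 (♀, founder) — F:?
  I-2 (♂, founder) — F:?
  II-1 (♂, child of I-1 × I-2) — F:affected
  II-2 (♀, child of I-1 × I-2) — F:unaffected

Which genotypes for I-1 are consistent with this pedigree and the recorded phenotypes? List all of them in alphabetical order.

I-1 ∈ {X^FX^f, X^fX^f}

F/I-1 ? ·: X^FX^f|X^fX^f
F/I-2 ? ·: X^FY|X^fY
F/II-1 aff I-1×I-2: X^fY
F/II-2 un I-1×I-2: X^FX^F|X^FX^f
⇒ F over [I-1,I-2,II-1,II-2]: 4 consistent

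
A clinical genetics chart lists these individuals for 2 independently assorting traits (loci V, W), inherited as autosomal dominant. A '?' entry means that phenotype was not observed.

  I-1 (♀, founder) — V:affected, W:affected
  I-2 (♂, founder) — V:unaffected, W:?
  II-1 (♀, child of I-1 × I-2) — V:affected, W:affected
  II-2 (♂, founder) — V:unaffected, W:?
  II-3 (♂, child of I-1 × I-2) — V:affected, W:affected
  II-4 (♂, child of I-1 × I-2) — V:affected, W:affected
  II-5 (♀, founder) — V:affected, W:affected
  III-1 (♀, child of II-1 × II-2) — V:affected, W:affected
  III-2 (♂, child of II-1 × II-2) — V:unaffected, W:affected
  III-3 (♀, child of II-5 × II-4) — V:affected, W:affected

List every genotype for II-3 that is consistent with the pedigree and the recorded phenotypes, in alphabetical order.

V/I-1 aff ·: Vv|VV
V/I-2 un ·: vv
V/II-1 aff I-1×I-2: Vv
V/II-2 un ·: vv
V/II-3 aff I-1×I-2: Vv
V/II-4 aff I-1×I-2: Vv
V/II-5 aff ·: Vv|VV
V/III-1 aff II-1×II-2: Vv
V/III-2 un II-1×II-2: vv
V/III-3 aff II-5×II-4: Vv|VV
⇒ V over [I-1,I-2,II-1,II-2,II-3,II-4,II-5,III-1,III-2,III-3]: 8 consistent
W/I-1 aff ·: Ww|WW
W/I-2 ? ·: ww|Ww|WW
W/II-1 aff I-1×I-2: Ww|WW
W/II-2 ? ·: ww|Ww|WW
W/II-3 aff I-1×I-2: Ww|WW
W/II-4 aff I-1×I-2: Ww|WW
W/II-5 aff ·: Ww|WW
W/III-1 aff II-1×II-2: Ww|WW
W/III-2 aff II-1×II-2: Ww|WW
W/III-3 aff II-5×II-4: Ww|WW
⇒ W over [I-1,I-2,II-1,II-2,II-3,II-4,II-5,III-1,III-2,III-3]: 720 consistent

II-3 ∈ {Vv WW, Vv Ww}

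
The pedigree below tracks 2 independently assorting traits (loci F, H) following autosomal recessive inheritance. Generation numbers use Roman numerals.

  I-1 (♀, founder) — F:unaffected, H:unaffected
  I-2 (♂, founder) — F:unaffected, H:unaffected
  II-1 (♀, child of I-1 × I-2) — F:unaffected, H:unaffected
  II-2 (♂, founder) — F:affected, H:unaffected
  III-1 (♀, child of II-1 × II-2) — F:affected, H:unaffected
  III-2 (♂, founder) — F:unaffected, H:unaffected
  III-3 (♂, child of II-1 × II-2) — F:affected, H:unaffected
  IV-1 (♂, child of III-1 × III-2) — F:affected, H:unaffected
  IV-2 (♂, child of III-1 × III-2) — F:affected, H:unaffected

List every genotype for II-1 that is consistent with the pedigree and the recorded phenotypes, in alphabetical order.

II-1 ∈ {Ff HH, Ff Hh}

F/I-1 un ·: FF|Ff
F/I-2 un ·: FF|Ff
F/II-1 un I-1×I-2: Ff
F/II-2 aff ·: ff
F/III-1 aff II-1×II-2: ff
F/III-2 un ·: Ff
F/III-3 aff II-1×II-2: ff
F/IV-1 aff III-1×III-2: ff
F/IV-2 aff III-1×III-2: ff
⇒ F over [I-1,I-2,II-1,II-2,III-1,III-2,III-3,IV-1,IV-2]: 3 consistent
H/I-1 un ·: HH|Hh
H/I-2 un ·: HH|Hh
H/II-1 un I-1×I-2: HH|Hh
H/II-2 un ·: HH|Hh
H/III-1 un II-1×II-2: HH|Hh
H/III-2 un ·: HH|Hh
H/III-3 un II-1×II-2: HH|Hh
H/IV-1 un III-1×III-2: HH|Hh
H/IV-2 un III-1×III-2: HH|Hh
⇒ H over [I-1,I-2,II-1,II-2,III-1,III-2,III-3,IV-1,IV-2]: 280 consistent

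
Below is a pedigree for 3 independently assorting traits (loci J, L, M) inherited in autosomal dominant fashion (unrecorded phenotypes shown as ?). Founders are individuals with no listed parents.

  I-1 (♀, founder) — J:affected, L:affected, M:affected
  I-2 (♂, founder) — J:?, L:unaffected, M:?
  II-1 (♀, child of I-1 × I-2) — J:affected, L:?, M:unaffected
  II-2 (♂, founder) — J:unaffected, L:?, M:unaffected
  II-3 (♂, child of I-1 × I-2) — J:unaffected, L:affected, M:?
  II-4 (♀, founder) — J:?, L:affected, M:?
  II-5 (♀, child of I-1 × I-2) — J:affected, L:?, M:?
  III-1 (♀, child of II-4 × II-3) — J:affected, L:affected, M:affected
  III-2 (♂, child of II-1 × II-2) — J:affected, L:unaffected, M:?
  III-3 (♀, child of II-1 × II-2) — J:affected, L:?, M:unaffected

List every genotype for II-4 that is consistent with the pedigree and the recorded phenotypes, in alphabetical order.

J/I-1 aff ·: Jj
J/I-2 ? ·: jj|Jj
J/II-1 aff I-1×I-2: Jj|JJ
J/II-2 un ·: jj
J/II-3 un I-1×I-2: jj
J/II-4 ? ·: Jj|JJ
J/II-5 aff I-1×I-2: Jj|JJ
J/III-1 aff II-4×II-3: Jj
J/III-2 aff II-1×II-2: Jj
J/III-3 aff II-1×II-2: Jj
⇒ J over [I-1,I-2,II-1,II-2,II-3,II-4,II-5,III-1,III-2,III-3]: 10 consistent
L/I-1 aff ·: Ll|LL
L/I-2 un ·: ll
L/II-1 ? I-1×I-2: ll|Ll
L/II-2 ? ·: ll|Ll
L/II-3 aff I-1×I-2: Ll
L/II-4 aff ·: Ll|LL
L/II-5 ? I-1×I-2: ll|Ll
L/III-1 aff II-4×II-3: Ll|LL
L/III-2 un II-1×II-2: ll
L/III-3 ? II-1×II-2: ll|Ll|LL
⇒ L over [I-1,I-2,II-1,II-2,II-3,II-4,II-5,III-1,III-2,III-3]: 84 consistent
M/I-1 aff ·: Mm
M/I-2 ? ·: mm|Mm
M/II-1 un I-1×I-2: mm
M/II-2 un ·: mm
M/II-3 ? I-1×I-2: mm|Mm|MM
M/II-4 ? ·: mm|Mm|MM
M/II-5 ? I-1×I-2: mm|Mm|MM
M/III-1 aff II-4×II-3: Mm|MM
M/III-2 ? II-1×II-2: mm
M/III-3 un II-1×II-2: mm
⇒ M over [I-1,I-2,II-1,II-2,II-3,II-4,II-5,III-1,III-2,III-3]: 47 consistent

II-4 ∈ {JJ LL MM, JJ LL Mm, JJ LL mm, JJ Ll MM, JJ Ll Mm, JJ Ll mm, Jj LL MM, Jj LL Mm, Jj LL mm, Jj Ll MM, Jj Ll Mm, Jj Ll mm}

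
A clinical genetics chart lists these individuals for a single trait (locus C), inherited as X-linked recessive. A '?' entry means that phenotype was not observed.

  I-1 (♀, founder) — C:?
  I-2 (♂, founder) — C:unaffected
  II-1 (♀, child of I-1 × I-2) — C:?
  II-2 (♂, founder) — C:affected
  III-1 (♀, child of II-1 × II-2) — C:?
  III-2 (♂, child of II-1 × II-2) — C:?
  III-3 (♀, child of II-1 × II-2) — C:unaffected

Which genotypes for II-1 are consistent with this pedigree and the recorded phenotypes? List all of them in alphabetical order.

C/I-1 ? ·: X^CX^C|X^CX^c|X^cX^c
C/I-2 un ·: X^CY
C/II-1 ? I-1×I-2: X^CX^C|X^CX^c
C/II-2 aff ·: X^cY
C/III-1 ? II-1×II-2: X^CX^c|X^cX^c
C/III-2 ? II-1×II-2: X^CY|X^cY
C/III-3 un II-1×II-2: X^CX^c
⇒ C over [I-1,I-2,II-1,II-2,III-1,III-2,III-3]: 10 consistent

II-1 ∈ {X^CX^C, X^CX^c}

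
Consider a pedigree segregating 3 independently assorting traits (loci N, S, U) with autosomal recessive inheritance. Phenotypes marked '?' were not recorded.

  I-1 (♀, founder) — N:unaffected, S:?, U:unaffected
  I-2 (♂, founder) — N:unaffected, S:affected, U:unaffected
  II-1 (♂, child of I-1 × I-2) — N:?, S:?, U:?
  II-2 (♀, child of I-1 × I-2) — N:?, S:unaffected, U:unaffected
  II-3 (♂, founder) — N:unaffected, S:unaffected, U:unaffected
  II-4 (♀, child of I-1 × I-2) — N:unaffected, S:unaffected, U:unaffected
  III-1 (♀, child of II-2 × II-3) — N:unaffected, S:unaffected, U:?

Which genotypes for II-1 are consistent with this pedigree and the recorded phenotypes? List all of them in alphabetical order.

II-1 ∈ {NN Ss UU, NN Ss Uu, NN Ss uu, NN ss UU, NN ss Uu, NN ss uu, Nn Ss UU, Nn Ss Uu, Nn Ss uu, Nn ss UU, Nn ss Uu, Nn ss uu, nn Ss UU, nn Ss Uu, nn Ss uu, nn ss UU, nn ss Uu, nn ss uu}

N/I-1 un ·: NN|Nn
N/I-2 un ·: NN|Nn
N/II-1 ? I-1×I-2: NN|Nn|nn
N/II-2 ? I-1×I-2: NN|Nn|nn
N/II-3 un ·: NN|Nn
N/II-4 un I-1×I-2: NN|Nn
N/III-1 un II-2×II-3: NN|Nn
⇒ N over [I-1,I-2,II-1,II-2,II-3,II-4,III-1]: 113 consistent
S/I-1 ? ·: SS|Ss
S/I-2 aff ·: ss
S/II-1 ? I-1×I-2: Ss|ss
S/II-2 un I-1×I-2: Ss
S/II-3 un ·: SS|Ss
S/II-4 un I-1×I-2: Ss
S/III-1 un II-2×II-3: SS|Ss
⇒ S over [I-1,I-2,II-1,II-2,II-3,II-4,III-1]: 12 consistent
U/I-1 un ·: UU|Uu
U/I-2 un ·: UU|Uu
U/II-1 ? I-1×I-2: UU|Uu|uu
U/II-2 un I-1×I-2: UU|Uu
U/II-3 un ·: UU|Uu
U/II-4 un I-1×I-2: UU|Uu
U/III-1 ? II-2×II-3: UU|Uu|uu
⇒ U over [I-1,I-2,II-1,II-2,II-3,II-4,III-1]: 115 consistent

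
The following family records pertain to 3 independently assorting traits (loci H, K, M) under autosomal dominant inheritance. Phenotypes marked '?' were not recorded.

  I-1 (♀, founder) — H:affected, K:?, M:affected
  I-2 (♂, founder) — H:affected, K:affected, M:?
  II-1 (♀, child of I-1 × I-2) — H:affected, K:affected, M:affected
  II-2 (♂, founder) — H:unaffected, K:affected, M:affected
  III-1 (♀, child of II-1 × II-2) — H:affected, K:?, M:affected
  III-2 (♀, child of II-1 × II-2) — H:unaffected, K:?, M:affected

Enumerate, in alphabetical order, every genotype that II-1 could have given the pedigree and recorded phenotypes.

H/I-1 aff ·: Hh|HH
H/I-2 aff ·: Hh|HH
H/II-1 aff I-1×I-2: Hh
H/II-2 un ·: hh
H/III-1 aff II-1×II-2: Hh
H/III-2 un II-1×II-2: hh
⇒ H over [I-1,I-2,II-1,II-2,III-1,III-2]: 3 consistent
K/I-1 ? ·: kk|Kk|KK
K/I-2 aff ·: Kk|KK
K/II-1 aff I-1×I-2: Kk|KK
K/II-2 aff ·: Kk|KK
K/III-1 ? II-1×II-2: kk|Kk|KK
K/III-2 ? II-1×II-2: kk|Kk|KK
⇒ K over [I-1,I-2,II-1,II-2,III-1,III-2]: 85 consistent
M/I-1 aff ·: Mm|MM
M/I-2 ? ·: mm|Mm|MM
M/II-1 aff I-1×I-2: Mm|MM
M/II-2 aff ·: Mm|MM
M/III-1 aff II-1×II-2: Mm|MM
M/III-2 aff II-1×II-2: Mm|MM
⇒ M over [I-1,I-2,II-1,II-2,III-1,III-2]: 60 consistent

II-1 ∈ {Hh KK MM, Hh KK Mm, Hh Kk MM, Hh Kk Mm}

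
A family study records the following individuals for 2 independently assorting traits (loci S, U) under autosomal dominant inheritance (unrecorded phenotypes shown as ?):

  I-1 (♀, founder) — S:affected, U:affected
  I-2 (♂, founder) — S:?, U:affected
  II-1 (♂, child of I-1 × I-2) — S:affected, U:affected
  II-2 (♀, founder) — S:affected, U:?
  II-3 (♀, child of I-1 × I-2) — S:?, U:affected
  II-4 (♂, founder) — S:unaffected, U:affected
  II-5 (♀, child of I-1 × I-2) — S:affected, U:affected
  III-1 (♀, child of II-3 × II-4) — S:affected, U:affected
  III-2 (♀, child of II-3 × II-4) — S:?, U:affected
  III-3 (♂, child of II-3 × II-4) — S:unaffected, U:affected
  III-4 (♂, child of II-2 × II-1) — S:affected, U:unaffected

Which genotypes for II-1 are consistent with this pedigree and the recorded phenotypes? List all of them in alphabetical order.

S/I-1 aff ·: Ss|SS
S/I-2 ? ·: ss|Ss|SS
S/II-1 aff I-1×I-2: Ss|SS
S/II-2 aff ·: Ss|SS
S/II-3 ? I-1×I-2: Ss
S/II-4 un ·: ss
S/II-5 aff I-1×I-2: Ss|SS
S/III-1 aff II-3×II-4: Ss
S/III-2 ? II-3×II-4: ss|Ss
S/III-3 un II-3×II-4: ss
S/III-4 aff II-2×II-1: Ss|SS
⇒ S over [I-1,I-2,II-1,II-2,II-3,II-4,II-5,III-1,III-2,III-3,III-4]: 100 consistent
U/I-1 aff ·: Uu|UU
U/I-2 aff ·: Uu|UU
U/II-1 aff I-1×I-2: Uu
U/II-2 ? ·: uu|Uu
U/II-3 aff I-1×I-2: Uu|UU
U/II-4 aff ·: Uu|UU
U/II-5 aff I-1×I-2: Uu|UU
U/III-1 aff II-3×II-4: Uu|UU
U/III-2 aff II-3×II-4: Uu|UU
U/III-3 aff II-3×II-4: Uu|UU
U/III-4 un II-2×II-1: uu
⇒ U over [I-1,I-2,II-1,II-2,II-3,II-4,II-5,III-1,III-2,III-3,III-4]: 300 consistent

II-1 ∈ {SS Uu, Ss Uu}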